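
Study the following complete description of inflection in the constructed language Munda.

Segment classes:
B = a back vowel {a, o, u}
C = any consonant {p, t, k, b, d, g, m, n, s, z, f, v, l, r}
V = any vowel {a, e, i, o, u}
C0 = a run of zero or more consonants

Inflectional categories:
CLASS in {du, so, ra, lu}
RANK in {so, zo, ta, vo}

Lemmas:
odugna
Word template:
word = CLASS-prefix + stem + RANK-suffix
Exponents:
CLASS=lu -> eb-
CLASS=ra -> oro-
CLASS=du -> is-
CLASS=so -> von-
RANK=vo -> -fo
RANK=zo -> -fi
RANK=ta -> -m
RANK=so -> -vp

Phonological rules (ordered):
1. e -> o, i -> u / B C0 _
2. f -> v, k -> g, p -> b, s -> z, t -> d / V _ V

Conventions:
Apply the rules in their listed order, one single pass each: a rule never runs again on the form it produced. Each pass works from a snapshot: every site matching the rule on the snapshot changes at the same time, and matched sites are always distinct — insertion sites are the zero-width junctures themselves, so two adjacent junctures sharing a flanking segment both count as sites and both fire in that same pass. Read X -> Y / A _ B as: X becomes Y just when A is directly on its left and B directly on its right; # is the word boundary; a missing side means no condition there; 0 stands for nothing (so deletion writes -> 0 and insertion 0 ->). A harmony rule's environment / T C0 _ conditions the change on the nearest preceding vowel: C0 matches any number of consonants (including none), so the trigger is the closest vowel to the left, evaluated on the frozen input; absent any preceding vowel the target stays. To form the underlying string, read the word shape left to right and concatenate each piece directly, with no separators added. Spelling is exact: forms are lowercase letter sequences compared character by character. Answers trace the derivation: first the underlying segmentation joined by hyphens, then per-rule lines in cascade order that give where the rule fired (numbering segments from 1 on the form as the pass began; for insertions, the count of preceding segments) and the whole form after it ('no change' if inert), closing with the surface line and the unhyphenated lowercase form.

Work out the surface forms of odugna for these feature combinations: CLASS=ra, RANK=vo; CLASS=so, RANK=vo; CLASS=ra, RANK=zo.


cell CLASS=ra, RANK=vo:
underlying: oro-odugna-fo
1. e -> o, i -> u / B C0 _: no change
2. f -> v, k -> g, p -> b, s -> z, t -> d / V _ V: fires at position(s) 10: oroodugnavo
surface: oroodugnavo

cell CLASS=so, RANK=vo:
underlying: von-odugna-fo
1. e -> o, i -> u / B C0 _: no change
2. f -> v, k -> g, p -> b, s -> z, t -> d / V _ V: fires at position(s) 10: vonodugnavo
surface: vonodugnavo

cell CLASS=ra, RANK=zo:
underlying: oro-odugna-fi
1. e -> o, i -> u / B C0 _: fires at position(s) 11: oroodugnafu
2. f -> v, k -> g, p -> b, s -> z, t -> d / V _ V: fires at position(s) 10: oroodugnavu
surface: oroodugnavu


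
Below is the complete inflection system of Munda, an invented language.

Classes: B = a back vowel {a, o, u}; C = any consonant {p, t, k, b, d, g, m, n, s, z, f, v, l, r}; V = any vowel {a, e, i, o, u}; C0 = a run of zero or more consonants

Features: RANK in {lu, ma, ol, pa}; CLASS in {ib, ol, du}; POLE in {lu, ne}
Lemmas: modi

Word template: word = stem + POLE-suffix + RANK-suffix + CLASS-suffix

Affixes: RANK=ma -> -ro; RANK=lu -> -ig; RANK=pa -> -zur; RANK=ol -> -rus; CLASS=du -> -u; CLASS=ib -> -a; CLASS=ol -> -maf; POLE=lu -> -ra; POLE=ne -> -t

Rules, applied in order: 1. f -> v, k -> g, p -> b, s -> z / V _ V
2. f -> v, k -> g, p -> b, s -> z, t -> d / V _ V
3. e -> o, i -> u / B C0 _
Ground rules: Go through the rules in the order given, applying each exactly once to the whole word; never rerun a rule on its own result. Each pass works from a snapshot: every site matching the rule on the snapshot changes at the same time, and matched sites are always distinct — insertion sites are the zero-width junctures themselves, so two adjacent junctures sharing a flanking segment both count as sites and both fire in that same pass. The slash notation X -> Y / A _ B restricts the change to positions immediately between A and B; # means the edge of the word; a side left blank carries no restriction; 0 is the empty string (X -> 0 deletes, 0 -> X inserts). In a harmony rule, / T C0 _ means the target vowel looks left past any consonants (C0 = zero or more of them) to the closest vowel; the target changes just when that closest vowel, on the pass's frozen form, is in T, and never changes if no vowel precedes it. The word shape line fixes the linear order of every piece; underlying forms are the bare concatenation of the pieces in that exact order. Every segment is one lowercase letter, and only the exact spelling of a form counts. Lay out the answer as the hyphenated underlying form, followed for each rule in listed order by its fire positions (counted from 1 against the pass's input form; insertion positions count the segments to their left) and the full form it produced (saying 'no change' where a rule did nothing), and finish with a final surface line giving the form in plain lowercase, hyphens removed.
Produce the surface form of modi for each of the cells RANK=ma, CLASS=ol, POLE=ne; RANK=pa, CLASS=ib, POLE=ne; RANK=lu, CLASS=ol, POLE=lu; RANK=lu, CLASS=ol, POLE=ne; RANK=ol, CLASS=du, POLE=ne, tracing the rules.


cell RANK=ma, CLASS=ol, POLE=ne:
underlying: modi-t-ro-maf
1. f -> v, k -> g, p -> b, s -> z / V _ V: no change
2. f -> v, k -> g, p -> b, s -> z, t -> d / V _ V: no change
3. e -> o, i -> u / B C0 _: fires at position(s) 4: modutromaf
surface: modutromaf

cell RANK=pa, CLASS=ib, POLE=ne:
underlying: modi-t-zur-a
1. f -> v, k -> g, p -> b, s -> z / V _ V: no change
2. f -> v, k -> g, p -> b, s -> z, t -> d / V _ V: no change
3. e -> o, i -> u / B C0 _: fires at position(s) 4: modutzura
surface: modutzura

cell RANK=lu, CLASS=ol, POLE=lu:
underlying: modi-ra-ig-maf
1. f -> v, k -> g, p -> b, s -> z / V _ V: no change
2. f -> v, k -> g, p -> b, s -> z, t -> d / V _ V: no change
3. e -> o, i -> u / B C0 _: fires at position(s) 4, 7: moduraugmaf
surface: moduraugmaf

cell RANK=lu, CLASS=ol, POLE=ne:
underlying: modi-t-ig-maf
1. f -> v, k -> g, p -> b, s -> z / V _ V: no change
2. f -> v, k -> g, p -> b, s -> z, t -> d / V _ V: fires at position(s) 5: modidigmaf
3. e -> o, i -> u / B C0 _: fires at position(s) 4: modudigmaf
surface: modudigmaf

cell RANK=ol, CLASS=du, POLE=ne:
underlying: modi-t-rus-u
1. f -> v, k -> g, p -> b, s -> z / V _ V: fires at position(s) 8: moditruzu
2. f -> v, k -> g, p -> b, s -> z, t -> d / V _ V: no change
3. e -> o, i -> u / B C0 _: fires at position(s) 4: modutruzu
surface: modutruzu


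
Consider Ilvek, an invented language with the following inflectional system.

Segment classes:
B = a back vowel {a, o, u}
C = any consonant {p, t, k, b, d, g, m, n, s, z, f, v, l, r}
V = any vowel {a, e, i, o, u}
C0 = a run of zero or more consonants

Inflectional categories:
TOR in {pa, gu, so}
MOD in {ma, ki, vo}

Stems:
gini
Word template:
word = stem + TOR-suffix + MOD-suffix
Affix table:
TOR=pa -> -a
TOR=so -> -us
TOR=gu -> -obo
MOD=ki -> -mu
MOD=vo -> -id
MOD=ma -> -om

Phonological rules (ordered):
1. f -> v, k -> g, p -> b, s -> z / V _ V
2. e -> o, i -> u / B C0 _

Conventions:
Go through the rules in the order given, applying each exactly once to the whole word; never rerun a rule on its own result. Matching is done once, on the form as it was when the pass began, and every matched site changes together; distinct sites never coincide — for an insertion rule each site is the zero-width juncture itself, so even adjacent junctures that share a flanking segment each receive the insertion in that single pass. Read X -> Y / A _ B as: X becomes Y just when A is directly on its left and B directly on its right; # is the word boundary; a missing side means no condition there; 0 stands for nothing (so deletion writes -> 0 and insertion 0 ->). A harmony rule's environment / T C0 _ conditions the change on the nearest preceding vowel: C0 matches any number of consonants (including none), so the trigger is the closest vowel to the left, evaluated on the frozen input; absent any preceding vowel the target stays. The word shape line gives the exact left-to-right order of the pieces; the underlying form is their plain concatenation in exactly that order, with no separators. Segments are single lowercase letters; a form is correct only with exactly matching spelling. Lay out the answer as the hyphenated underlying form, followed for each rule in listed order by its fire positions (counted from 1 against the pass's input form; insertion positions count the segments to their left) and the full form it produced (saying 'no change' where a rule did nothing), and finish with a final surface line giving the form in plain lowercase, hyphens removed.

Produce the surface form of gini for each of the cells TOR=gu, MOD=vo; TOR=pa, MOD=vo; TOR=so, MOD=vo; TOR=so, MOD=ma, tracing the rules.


cell TOR=gu, MOD=vo:
underlying: gini-obo-id
1. f -> v, k -> g, p -> b, s -> z / V _ V: no change
2. e -> o, i -> u / B C0 _: fires at position(s) 8: ginioboud
surface: ginioboud

cell TOR=pa, MOD=vo:
underlying: gini-a-id
1. f -> v, k -> g, p -> b, s -> z / V _ V: no change
2. e -> o, i -> u / B C0 _: fires at position(s) 6: giniaud
surface: giniaud

cell TOR=so, MOD=vo:
underlying: gini-us-id
1. f -> v, k -> g, p -> b, s -> z / V _ V: fires at position(s) 6: giniuzid
2. e -> o, i -> u / B C0 _: fires at position(s) 7: giniuzud
surface: giniuzud

cell TOR=so, MOD=ma:
underlying: gini-us-om
1. f -> v, k -> g, p -> b, s -> z / V _ V: fires at position(s) 6: giniuzom
2. e -> o, i -> u / B C0 _: no change
surface: giniuzom


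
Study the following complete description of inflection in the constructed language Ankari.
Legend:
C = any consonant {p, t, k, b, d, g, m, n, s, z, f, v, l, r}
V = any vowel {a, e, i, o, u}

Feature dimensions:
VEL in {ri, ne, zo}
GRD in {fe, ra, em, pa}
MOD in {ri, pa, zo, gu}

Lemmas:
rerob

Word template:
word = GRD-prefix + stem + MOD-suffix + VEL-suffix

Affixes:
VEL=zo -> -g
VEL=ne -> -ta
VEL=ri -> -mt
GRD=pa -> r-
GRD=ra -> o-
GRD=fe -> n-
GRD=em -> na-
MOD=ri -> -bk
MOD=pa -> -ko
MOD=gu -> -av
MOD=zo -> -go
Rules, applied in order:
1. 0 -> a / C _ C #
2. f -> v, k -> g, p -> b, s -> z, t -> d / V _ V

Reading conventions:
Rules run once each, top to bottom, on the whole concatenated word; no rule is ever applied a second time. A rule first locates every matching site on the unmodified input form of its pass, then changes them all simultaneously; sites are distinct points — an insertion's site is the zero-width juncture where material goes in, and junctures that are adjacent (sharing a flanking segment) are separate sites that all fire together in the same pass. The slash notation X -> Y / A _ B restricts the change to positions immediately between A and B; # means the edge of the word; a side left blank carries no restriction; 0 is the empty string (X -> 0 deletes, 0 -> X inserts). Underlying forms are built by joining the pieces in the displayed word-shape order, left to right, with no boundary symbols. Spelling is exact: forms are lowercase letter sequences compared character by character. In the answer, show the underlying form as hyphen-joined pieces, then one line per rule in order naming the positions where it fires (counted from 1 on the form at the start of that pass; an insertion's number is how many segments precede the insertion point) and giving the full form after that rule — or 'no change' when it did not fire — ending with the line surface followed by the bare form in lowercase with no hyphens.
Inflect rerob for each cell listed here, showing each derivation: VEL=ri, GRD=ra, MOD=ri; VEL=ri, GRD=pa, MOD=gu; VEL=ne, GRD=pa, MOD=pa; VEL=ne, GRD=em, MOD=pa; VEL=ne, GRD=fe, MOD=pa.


cell VEL=ri, GRD=ra, MOD=ri:
underlying: o-rerob-bk-mt
1. 0 -> a / C _ C #: inserts after position(s) 9: orerobbkmat
2. f -> v, k -> g, p -> b, s -> z, t -> d / V _ V: no change
surface: orerobbkmat

cell VEL=ri, GRD=pa, MOD=gu:
underlying: r-rerob-av-mt
1. 0 -> a / C _ C #: inserts after position(s) 9: rrerobavmat
2. f -> v, k -> g, p -> b, s -> z, t -> d / V _ V: no change
surface: rrerobavmat

cell VEL=ne, GRD=pa, MOD=pa:
underlying: r-rerob-ko-ta
1. 0 -> a / C _ C #: no change
2. f -> v, k -> g, p -> b, s -> z, t -> d / V _ V: fires at position(s) 9: rrerobkoda
surface: rrerobkoda

cell VEL=ne, GRD=em, MOD=pa:
underlying: na-rerob-ko-ta
1. 0 -> a / C _ C #: no change
2. f -> v, k -> g, p -> b, s -> z, t -> d / V _ V: fires at position(s) 10: narerobkoda
surface: narerobkoda

cell VEL=ne, GRD=fe, MOD=pa:
underlying: n-rerob-ko-ta
1. 0 -> a / C _ C #: no change
2. f -> v, k -> g, p -> b, s -> z, t -> d / V _ V: fires at position(s) 9: nrerobkoda
surface: nrerobkoda


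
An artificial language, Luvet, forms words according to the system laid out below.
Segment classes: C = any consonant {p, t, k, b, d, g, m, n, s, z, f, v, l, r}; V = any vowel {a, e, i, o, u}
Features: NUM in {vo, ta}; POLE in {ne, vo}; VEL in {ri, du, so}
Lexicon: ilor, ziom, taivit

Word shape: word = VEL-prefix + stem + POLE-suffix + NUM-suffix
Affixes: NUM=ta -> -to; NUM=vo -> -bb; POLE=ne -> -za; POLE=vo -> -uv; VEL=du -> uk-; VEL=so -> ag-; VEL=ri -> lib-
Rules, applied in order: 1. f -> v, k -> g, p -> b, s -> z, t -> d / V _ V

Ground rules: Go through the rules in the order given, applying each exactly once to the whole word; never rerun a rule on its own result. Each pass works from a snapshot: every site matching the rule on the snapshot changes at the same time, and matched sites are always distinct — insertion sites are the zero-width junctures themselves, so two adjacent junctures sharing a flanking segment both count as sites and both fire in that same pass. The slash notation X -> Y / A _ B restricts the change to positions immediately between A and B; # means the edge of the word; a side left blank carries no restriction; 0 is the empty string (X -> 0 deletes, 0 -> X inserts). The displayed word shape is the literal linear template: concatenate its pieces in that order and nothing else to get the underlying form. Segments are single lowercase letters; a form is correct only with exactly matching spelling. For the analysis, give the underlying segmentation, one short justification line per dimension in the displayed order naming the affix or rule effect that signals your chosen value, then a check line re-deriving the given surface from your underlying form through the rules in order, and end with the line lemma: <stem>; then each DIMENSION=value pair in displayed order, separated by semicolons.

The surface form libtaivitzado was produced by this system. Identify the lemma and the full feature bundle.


underlying: lib-taivit-za-to
NUM=ta - signalled by the affix -to
POLE=ne - signalled by the affix -za
VEL=ri - signalled by the affix lib-
check: libtaivitzato -> libtaivitzado
lemma: taivit; NUM=ta; POLE=ne; VEL=ri


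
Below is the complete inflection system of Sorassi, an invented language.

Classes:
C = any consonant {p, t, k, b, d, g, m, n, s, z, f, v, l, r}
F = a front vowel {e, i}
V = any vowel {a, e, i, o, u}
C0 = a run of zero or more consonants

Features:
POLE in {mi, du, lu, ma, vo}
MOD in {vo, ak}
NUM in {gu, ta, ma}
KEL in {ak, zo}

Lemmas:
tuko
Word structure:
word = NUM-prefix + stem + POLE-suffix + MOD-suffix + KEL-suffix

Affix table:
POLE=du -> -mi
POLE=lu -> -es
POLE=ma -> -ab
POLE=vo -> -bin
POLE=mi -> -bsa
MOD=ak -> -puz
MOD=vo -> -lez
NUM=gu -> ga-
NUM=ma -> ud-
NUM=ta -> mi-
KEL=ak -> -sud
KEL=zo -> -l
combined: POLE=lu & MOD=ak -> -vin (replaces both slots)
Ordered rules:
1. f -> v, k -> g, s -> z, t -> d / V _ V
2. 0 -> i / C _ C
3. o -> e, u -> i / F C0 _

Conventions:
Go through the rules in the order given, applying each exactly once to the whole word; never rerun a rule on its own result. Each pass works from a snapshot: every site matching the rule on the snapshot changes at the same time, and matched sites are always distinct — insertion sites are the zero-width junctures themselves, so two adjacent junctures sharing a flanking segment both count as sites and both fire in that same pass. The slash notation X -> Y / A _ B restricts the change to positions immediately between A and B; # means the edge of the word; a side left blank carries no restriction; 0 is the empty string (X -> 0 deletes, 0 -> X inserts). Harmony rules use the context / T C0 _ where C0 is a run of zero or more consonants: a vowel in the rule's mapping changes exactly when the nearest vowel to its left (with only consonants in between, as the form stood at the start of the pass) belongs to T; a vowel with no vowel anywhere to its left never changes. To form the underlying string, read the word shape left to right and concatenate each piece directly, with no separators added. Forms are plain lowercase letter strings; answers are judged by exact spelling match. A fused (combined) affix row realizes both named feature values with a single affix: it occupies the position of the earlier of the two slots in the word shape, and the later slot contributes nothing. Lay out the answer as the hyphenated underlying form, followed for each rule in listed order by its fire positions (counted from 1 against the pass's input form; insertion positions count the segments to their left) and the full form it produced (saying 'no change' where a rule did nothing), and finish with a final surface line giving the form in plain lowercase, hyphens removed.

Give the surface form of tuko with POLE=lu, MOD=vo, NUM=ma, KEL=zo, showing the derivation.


underlying: ud-tuko-es-lez-l
1. f -> v, k -> g, s -> z, t -> d / V _ V: fires at position(s) 5: udtugoeslezl
2. 0 -> i / C _ C: inserts after position(s) 2, 8, 11: uditugoesilezil
3. o -> e, u -> i / F C0 _: fires at position(s) 5: uditigoesilezil
surface: uditigoesilezil


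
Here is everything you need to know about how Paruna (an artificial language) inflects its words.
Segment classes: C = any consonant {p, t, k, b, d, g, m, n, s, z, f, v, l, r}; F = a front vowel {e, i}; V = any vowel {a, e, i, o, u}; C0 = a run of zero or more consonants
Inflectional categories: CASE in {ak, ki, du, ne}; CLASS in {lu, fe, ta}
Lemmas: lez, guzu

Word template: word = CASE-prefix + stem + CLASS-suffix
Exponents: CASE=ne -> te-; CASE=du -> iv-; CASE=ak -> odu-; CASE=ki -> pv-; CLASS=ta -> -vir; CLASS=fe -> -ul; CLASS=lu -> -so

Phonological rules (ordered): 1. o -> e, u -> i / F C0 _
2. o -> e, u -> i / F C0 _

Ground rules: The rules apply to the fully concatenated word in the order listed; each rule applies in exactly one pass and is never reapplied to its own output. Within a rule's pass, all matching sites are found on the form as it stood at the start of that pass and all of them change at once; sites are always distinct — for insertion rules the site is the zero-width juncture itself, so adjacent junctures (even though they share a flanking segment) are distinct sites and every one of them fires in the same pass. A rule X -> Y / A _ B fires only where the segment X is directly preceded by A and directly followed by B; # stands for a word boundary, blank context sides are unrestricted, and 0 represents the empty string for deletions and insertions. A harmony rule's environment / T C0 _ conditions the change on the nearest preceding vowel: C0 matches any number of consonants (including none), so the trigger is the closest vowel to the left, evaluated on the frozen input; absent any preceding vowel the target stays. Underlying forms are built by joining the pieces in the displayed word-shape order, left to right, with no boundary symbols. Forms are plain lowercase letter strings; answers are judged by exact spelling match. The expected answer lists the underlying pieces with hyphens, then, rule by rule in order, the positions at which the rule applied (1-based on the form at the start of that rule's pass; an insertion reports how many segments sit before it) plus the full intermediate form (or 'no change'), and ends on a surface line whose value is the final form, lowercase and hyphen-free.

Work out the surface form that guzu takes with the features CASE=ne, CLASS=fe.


underlying: te-guzu-ul
1. o -> e, u -> i / F C0 _: fires at position(s) 4: tegizuul
2. o -> e, u -> i / F C0 _: fires at position(s) 6: tegiziul
surface: tegiziul


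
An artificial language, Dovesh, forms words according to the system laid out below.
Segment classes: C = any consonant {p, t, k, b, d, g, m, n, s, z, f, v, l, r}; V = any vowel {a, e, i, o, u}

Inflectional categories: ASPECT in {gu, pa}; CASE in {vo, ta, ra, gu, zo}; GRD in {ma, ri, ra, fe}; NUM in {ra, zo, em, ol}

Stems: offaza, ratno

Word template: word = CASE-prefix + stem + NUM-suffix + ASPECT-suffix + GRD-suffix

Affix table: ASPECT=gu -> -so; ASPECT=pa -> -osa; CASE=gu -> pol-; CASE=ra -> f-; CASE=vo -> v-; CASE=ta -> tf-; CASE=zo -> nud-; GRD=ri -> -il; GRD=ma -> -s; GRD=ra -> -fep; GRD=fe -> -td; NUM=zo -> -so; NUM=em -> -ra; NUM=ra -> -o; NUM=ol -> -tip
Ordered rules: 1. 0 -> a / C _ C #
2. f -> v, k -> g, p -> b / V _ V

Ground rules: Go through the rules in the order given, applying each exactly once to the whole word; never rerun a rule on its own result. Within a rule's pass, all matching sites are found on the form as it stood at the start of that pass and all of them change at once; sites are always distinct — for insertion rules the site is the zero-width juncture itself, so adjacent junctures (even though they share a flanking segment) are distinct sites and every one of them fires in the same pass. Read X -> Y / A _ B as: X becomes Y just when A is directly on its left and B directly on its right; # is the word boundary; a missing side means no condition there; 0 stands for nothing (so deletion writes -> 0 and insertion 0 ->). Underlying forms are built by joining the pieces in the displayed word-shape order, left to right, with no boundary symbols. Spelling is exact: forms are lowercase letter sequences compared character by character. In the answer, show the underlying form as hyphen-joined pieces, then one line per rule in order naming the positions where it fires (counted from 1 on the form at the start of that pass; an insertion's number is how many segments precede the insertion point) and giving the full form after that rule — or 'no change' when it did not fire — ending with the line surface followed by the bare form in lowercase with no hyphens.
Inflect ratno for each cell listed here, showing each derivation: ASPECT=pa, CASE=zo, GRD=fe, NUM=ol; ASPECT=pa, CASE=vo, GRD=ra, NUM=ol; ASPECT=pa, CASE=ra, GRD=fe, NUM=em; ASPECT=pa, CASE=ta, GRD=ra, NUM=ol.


cell ASPECT=pa, CASE=zo, GRD=fe, NUM=ol:
underlying: nud-ratno-tip-osa-td
1. 0 -> a / C _ C #: inserts after position(s) 15: nudratnotiposatad
2. f -> v, k -> g, p -> b / V _ V: fires at position(s) 11: nudratnotibosatad
surface: nudratnotibosatad

cell ASPECT=pa, CASE=vo, GRD=ra, NUM=ol:
underlying: v-ratno-tip-osa-fep
1. 0 -> a / C _ C #: no change
2. f -> v, k -> g, p -> b / V _ V: fires at position(s) 9, 13: vratnotibosavep
surface: vratnotibosavep

cell ASPECT=pa, CASE=ra, GRD=fe, NUM=em:
underlying: f-ratno-ra-osa-td
1. 0 -> a / C _ C #: inserts after position(s) 12: fratnoraosatad
2. f -> v, k -> g, p -> b / V _ V: no change
surface: fratnoraosatad

cell ASPECT=pa, CASE=ta, GRD=ra, NUM=ol:
underlying: tf-ratno-tip-osa-fep
1. 0 -> a / C _ C #: no change
2. f -> v, k -> g, p -> b / V _ V: fires at position(s) 10, 14: tfratnotibosavep
surface: tfratnotibosavep


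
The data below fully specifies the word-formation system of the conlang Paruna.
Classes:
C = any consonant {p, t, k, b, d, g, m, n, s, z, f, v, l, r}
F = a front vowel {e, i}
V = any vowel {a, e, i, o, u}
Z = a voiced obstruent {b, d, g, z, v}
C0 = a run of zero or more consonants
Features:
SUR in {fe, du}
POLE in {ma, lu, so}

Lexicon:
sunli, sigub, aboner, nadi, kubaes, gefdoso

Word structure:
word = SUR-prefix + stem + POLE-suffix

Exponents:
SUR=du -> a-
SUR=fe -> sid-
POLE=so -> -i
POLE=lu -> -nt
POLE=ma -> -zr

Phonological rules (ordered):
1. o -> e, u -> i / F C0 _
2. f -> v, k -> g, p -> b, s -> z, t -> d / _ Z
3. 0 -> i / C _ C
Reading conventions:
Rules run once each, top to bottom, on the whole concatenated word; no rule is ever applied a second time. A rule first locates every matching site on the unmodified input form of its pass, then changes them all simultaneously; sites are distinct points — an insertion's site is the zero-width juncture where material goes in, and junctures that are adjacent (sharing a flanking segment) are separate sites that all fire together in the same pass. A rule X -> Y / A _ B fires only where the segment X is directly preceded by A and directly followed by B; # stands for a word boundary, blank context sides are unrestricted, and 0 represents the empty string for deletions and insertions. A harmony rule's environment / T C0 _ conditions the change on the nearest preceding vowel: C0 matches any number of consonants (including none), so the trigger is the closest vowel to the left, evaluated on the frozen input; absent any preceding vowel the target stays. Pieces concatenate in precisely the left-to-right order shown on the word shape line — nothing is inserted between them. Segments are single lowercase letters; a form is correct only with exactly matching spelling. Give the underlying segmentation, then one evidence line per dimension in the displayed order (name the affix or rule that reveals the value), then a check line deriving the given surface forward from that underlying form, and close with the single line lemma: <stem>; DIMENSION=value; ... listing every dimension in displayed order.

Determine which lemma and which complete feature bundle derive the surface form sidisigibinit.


underlying: sid-sigub-nt
SUR=fe - signalled by the affix sid-
POLE=lu - signalled by the affix -nt
check: sidsigubnt -> sidsigibnt -> sidsigibnt -> sidisigibinit
lemma: sigub; SUR=fe; POLE=lu


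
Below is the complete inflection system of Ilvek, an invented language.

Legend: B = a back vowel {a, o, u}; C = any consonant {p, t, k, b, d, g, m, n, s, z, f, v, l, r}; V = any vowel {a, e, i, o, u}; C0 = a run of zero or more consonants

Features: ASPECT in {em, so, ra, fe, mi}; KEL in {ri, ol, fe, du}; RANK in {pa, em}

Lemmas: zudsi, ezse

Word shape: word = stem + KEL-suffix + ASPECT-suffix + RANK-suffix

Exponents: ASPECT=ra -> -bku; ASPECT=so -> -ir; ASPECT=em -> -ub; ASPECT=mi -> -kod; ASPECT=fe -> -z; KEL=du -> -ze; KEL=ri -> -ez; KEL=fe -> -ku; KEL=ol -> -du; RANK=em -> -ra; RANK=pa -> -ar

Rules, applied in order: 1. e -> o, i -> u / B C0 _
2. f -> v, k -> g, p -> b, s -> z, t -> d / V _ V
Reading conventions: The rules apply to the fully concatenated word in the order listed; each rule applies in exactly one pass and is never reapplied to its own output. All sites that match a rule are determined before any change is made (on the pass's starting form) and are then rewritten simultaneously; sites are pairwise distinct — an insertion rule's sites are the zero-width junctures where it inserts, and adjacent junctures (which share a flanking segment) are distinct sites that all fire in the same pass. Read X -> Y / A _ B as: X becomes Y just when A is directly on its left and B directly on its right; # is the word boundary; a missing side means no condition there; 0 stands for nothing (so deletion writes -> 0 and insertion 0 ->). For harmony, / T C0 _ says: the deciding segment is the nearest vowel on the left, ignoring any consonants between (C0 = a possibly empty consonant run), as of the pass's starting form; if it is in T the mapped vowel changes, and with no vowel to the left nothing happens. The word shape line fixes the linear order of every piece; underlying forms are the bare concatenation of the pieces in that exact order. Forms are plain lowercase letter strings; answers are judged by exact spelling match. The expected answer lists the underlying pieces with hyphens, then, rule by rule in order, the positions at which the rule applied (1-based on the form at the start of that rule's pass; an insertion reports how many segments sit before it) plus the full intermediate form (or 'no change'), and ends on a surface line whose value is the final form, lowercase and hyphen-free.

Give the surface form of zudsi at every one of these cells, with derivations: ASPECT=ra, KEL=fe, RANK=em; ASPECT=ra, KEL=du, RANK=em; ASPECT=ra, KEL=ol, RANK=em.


cell ASPECT=ra, KEL=fe, RANK=em:
underlying: zudsi-ku-bku-ra
1. e -> o, i -> u / B C0 _: fires at position(s) 5: zudsukubkura
2. f -> v, k -> g, p -> b, s -> z, t -> d / V _ V: fires at position(s) 6: zudsugubkura
surface: zudsugubkura

cell ASPECT=ra, KEL=du, RANK=em:
underlying: zudsi-ze-bku-ra
1. e -> o, i -> u / B C0 _: fires at position(s) 5: zudsuzebkura
2. f -> v, k -> g, p -> b, s -> z, t -> d / V _ V: no change
surface: zudsuzebkura

cell ASPECT=ra, KEL=ol, RANK=em:
underlying: zudsi-du-bku-ra
1. e -> o, i -> u / B C0 _: fires at position(s) 5: zudsudubkura
2. f -> v, k -> g, p -> b, s -> z, t -> d / V _ V: no change
surface: zudsudubkura


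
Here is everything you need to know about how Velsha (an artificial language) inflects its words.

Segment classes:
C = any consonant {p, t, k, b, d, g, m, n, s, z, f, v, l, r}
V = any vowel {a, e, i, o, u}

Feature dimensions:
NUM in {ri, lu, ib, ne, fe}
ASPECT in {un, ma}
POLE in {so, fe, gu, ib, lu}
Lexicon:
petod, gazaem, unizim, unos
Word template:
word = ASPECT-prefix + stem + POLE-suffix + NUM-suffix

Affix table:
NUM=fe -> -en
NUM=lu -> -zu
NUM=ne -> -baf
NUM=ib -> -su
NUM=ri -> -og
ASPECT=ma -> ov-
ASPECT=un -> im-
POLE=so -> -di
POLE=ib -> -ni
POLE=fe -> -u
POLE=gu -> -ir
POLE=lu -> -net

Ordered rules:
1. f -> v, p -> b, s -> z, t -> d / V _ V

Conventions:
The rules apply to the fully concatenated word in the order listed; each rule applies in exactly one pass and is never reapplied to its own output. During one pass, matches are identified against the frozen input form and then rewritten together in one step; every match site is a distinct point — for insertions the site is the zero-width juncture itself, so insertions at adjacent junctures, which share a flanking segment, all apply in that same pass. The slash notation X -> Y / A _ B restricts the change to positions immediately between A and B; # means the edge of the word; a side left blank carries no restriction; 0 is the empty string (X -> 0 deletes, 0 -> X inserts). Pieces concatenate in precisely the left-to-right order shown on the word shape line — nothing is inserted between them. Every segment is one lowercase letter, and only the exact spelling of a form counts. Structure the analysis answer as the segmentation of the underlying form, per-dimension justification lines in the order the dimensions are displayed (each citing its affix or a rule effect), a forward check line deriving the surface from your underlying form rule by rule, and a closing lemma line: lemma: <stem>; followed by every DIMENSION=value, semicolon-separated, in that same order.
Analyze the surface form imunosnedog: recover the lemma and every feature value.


underlying: im-unos-net-og
NUM=ri - signalled by the affix -og
ASPECT=un - signalled by the affix im-
POLE=lu - signalled by the affix -net
check: imunosnetog -> imunosnedog
lemma: unos; NUM=ri; ASPECT=un; POLE=lu


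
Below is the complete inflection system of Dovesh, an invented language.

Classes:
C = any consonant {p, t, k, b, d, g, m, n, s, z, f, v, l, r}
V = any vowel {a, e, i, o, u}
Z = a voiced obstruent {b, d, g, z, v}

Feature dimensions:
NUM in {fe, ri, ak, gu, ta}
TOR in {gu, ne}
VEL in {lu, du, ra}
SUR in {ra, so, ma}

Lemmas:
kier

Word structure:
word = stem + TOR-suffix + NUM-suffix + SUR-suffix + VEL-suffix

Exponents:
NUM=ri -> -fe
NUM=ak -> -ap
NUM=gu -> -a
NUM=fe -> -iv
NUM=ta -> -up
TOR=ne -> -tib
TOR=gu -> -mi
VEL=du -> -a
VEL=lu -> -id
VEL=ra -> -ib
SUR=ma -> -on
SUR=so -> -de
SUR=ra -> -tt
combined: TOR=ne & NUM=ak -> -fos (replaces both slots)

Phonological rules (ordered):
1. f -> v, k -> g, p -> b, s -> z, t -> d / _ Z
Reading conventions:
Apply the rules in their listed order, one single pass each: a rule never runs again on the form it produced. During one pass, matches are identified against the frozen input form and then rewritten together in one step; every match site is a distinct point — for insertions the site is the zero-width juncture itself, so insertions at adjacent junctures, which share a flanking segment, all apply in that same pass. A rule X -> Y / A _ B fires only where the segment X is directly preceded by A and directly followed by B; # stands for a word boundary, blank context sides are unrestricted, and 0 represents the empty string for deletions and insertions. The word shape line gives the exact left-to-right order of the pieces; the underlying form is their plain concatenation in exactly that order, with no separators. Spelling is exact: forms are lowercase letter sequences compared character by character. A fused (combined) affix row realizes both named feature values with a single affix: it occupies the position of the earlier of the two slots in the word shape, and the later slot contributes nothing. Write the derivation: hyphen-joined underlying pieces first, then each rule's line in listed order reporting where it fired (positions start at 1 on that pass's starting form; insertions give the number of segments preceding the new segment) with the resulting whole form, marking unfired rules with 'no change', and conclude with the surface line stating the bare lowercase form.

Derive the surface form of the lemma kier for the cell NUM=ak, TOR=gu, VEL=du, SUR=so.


underlying: kier-mi-ap-de-a
1. f -> v, k -> g, p -> b, s -> z, t -> d / _ Z: fires at position(s) 8: kiermiabdea
surface: kiermiabdea


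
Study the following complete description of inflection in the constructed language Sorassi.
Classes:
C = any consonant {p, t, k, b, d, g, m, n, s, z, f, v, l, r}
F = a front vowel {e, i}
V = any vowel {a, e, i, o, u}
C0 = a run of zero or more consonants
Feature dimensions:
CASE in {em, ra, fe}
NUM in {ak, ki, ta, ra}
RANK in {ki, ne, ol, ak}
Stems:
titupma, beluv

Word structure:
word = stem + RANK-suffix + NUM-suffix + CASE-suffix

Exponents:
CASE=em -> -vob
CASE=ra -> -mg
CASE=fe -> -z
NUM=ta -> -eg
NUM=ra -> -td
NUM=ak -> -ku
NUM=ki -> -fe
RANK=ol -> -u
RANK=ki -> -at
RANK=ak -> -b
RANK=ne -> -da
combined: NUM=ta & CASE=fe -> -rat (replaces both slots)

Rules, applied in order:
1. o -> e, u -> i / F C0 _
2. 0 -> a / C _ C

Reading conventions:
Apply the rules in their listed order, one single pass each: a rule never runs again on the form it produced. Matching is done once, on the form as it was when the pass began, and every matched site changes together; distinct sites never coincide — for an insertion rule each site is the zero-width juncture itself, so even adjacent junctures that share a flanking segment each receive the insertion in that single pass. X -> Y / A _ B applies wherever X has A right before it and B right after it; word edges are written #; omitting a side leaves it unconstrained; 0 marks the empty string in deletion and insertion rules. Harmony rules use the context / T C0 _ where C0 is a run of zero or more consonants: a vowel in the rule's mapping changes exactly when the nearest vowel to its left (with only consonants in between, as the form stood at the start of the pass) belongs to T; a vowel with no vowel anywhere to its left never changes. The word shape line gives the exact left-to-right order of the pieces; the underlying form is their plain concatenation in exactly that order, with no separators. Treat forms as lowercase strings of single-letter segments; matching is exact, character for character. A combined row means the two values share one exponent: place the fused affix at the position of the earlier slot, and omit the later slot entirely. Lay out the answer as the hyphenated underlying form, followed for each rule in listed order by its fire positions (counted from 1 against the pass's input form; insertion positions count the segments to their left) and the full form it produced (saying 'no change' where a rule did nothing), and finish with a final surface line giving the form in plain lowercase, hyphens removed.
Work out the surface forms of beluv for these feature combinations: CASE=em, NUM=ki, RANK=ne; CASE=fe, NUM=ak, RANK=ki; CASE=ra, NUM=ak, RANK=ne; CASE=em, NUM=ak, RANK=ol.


cell CASE=em, NUM=ki, RANK=ne:
underlying: beluv-da-fe-vob
1. o -> e, u -> i / F C0 _: fires at position(s) 4, 11: belivdafeveb
2. 0 -> a / C _ C: inserts after position(s) 5: belivadafeveb
surface: belivadafeveb

cell CASE=fe, NUM=ak, RANK=ki:
underlying: beluv-at-ku-z
1. o -> e, u -> i / F C0 _: fires at position(s) 4: belivatkuz
2. 0 -> a / C _ C: inserts after position(s) 7: belivatakuz
surface: belivatakuz

cell CASE=ra, NUM=ak, RANK=ne:
underlying: beluv-da-ku-mg
1. o -> e, u -> i / F C0 _: fires at position(s) 4: belivdakumg
2. 0 -> a / C _ C: inserts after position(s) 5, 10: belivadakumag
surface: belivadakumag

cell CASE=em, NUM=ak, RANK=ol:
underlying: beluv-u-ku-vob
1. o -> e, u -> i / F C0 _: fires at position(s) 4: belivukuvob
2. 0 -> a / C _ C: no change
surface: belivukuvob


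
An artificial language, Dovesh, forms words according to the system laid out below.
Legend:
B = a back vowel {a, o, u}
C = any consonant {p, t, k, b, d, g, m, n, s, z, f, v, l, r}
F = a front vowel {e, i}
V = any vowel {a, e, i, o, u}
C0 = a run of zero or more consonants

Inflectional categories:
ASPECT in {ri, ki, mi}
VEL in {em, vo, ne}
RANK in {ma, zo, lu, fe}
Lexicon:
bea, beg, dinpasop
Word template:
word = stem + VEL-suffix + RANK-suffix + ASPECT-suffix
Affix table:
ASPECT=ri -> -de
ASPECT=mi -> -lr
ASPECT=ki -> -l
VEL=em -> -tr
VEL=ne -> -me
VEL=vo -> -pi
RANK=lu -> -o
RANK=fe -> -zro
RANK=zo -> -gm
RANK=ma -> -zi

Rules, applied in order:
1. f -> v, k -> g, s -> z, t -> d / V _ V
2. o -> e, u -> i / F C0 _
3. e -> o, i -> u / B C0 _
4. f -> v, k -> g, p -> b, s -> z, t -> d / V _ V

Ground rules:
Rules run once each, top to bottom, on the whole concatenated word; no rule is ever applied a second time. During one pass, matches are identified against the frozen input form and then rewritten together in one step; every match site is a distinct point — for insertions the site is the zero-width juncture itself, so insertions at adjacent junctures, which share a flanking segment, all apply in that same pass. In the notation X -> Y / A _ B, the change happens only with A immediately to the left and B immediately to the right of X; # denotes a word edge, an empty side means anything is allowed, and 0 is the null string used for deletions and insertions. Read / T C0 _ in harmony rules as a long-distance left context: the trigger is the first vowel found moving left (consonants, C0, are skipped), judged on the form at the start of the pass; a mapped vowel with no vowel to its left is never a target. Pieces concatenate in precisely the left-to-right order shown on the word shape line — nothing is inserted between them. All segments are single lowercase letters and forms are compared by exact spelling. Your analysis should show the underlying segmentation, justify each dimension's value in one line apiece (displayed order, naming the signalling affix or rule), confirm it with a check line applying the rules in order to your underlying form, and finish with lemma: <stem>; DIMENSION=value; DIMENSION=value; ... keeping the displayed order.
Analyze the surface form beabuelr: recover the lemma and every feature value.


underlying: bea-pi-o-lr
ASPECT=mi - signalled by the affix -lr
VEL=vo - signalled by the affix -pi
RANK=lu - signalled by the affix -o
check: beapiolr -> beapiolr -> beapielr -> beapuelr -> beabuelr
lemma: bea; ASPECT=mi; VEL=vo; RANK=lu


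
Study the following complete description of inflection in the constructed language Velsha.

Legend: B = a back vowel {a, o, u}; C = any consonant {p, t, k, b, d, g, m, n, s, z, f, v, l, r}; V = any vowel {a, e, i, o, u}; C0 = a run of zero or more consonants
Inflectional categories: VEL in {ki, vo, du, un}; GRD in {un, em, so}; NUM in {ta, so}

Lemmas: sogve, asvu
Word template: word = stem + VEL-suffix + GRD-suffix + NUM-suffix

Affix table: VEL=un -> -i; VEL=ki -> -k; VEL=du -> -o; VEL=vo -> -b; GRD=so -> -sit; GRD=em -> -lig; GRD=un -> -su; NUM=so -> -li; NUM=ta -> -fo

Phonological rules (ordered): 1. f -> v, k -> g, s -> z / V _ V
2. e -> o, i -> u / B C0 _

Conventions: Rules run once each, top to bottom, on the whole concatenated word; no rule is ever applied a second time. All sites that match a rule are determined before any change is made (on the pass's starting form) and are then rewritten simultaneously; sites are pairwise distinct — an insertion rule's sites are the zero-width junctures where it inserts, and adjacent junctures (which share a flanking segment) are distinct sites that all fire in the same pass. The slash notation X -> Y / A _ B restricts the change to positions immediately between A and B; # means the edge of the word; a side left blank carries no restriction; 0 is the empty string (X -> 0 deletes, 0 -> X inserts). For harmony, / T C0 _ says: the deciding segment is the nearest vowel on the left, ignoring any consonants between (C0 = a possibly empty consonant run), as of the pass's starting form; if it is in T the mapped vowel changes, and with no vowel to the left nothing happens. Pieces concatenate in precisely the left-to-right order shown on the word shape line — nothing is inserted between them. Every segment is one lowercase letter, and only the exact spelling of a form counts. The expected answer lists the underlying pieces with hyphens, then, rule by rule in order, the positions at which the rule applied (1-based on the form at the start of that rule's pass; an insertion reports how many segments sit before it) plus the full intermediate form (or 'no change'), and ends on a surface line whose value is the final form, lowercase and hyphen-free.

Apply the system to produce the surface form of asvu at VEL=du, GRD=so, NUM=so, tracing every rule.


underlying: asvu-o-sit-li
1. f -> v, k -> g, s -> z / V _ V: fires at position(s) 6: asvuozitli
2. e -> o, i -> u / B C0 _: fires at position(s) 7: asvuozutli
surface: asvuozutli
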